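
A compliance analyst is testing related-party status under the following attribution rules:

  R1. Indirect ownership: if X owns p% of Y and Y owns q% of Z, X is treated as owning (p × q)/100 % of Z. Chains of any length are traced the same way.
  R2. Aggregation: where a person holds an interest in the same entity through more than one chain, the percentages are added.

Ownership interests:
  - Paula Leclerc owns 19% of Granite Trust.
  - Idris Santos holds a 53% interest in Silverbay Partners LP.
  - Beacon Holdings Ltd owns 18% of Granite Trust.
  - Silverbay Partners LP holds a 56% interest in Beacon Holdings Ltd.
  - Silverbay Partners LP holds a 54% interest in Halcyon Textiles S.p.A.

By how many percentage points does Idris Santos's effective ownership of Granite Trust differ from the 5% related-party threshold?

Chain via Silverbay Partners LP → Beacon Holdings Ltd (R1): 53% × 56% × 18% = 5.3424% of Granite Trust.
5.3424% exceeds the 5% threshold by 0.3424 percentage points.

0.3424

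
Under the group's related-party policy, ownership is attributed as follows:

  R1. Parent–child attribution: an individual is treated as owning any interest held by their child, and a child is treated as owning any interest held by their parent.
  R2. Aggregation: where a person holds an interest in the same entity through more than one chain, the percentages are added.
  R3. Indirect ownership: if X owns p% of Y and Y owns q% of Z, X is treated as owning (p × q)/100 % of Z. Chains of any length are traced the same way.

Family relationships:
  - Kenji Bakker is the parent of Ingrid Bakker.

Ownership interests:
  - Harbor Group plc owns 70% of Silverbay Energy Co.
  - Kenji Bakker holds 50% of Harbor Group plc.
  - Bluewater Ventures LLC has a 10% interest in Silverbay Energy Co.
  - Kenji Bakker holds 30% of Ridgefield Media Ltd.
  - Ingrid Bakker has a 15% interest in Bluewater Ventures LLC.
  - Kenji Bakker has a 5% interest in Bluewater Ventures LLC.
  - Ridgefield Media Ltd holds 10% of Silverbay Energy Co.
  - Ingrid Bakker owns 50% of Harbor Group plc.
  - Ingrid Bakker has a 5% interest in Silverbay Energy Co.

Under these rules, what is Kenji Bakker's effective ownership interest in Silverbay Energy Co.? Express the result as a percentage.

By parent–child attribution (R1), Kenji Bakker is treated as also owning Ingrid Bakker's interest in Bluewater Ventures LLC, giving 5% + 15% = 20%.
By parent–child attribution (R1), Kenji Bakker is treated as also owning Ingrid Bakker's interest in Harbor Group plc, giving 50% + 50% = 100%.
By parent–child attribution (R1), Kenji Bakker is treated as owning Ingrid Bakker's 5% interest in Silverbay Energy Co.
Chain via Bluewater Ventures LLC (R3): 20% × 10% = 2% of Silverbay Energy Co.
Chain via Ridgefield Media Ltd (R3): 30% × 10% = 3% of Silverbay Energy Co.
Chain via Harbor Group plc (R3): 100% × 70% = 70% of Silverbay Energy Co.
Direct interest in Silverbay Energy Co: 5%.
Aggregating (R2): 2% + 3% + 70% + 5% = 80%.

80%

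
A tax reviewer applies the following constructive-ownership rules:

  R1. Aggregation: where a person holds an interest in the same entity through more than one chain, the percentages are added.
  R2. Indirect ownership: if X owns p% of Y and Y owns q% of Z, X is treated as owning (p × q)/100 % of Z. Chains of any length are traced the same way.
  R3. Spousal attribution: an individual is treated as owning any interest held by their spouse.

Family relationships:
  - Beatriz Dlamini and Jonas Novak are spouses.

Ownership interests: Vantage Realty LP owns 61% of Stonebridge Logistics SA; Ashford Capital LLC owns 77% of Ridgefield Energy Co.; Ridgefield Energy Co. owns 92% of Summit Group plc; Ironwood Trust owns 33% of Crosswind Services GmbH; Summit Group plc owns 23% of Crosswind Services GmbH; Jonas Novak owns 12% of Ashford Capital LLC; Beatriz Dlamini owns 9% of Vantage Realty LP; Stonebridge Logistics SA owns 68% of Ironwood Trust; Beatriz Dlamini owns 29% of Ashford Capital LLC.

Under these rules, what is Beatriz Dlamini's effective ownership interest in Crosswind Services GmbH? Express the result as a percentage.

7.912168%

By spousal attribution (R3), Beatriz Dlamini is treated as also owning Jonas Novak's interest in Ashford Capital LLC, giving 29% + 12% = 41%.
Chain via Ashford Capital LLC → Ridgefield Energy Co. → Summit Group plc (R2): 41% × 77% × 92% × 23% = 6.680212% of Crosswind Services GmbH.
Chain via Vantage Realty LP → Stonebridge Logistics SA → Ironwood Trust (R2): 9% × 61% × 68% × 33% = 1.231956% of Crosswind Services GmbH.
Aggregating (R1): 6.680212% + 1.231956% = 7.912168%.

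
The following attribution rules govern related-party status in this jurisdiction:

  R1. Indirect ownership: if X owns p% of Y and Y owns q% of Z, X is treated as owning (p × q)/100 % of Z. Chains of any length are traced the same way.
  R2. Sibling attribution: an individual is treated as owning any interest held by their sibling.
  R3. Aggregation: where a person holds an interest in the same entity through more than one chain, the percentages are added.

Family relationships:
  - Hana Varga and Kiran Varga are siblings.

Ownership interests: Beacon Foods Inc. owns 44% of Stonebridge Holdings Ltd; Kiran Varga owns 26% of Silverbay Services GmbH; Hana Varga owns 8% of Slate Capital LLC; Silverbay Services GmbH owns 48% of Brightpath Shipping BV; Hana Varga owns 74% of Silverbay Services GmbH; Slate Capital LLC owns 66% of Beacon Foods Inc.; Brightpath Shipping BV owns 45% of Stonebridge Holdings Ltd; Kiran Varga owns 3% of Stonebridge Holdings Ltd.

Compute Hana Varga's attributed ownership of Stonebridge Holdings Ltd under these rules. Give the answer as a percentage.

26.9232%

By sibling attribution (R2), Hana Varga is treated as also owning Kiran Varga's interest in Silverbay Services GmbH, giving 74% + 26% = 100%.
By sibling attribution (R2), Hana Varga is treated as owning Kiran Varga's 3% interest in Stonebridge Holdings Ltd.
Chain via Silverbay Services GmbH → Brightpath Shipping BV (R1): 100% × 48% × 45% = 21.6% of Stonebridge Holdings Ltd.
Chain via Slate Capital LLC → Beacon Foods Inc. (R1): 8% × 66% × 44% = 2.3232% of Stonebridge Holdings Ltd.
Direct interest in Stonebridge Holdings Ltd: 3%.
Aggregating (R3): 21.6% + 2.3232% + 3% = 26.9232%.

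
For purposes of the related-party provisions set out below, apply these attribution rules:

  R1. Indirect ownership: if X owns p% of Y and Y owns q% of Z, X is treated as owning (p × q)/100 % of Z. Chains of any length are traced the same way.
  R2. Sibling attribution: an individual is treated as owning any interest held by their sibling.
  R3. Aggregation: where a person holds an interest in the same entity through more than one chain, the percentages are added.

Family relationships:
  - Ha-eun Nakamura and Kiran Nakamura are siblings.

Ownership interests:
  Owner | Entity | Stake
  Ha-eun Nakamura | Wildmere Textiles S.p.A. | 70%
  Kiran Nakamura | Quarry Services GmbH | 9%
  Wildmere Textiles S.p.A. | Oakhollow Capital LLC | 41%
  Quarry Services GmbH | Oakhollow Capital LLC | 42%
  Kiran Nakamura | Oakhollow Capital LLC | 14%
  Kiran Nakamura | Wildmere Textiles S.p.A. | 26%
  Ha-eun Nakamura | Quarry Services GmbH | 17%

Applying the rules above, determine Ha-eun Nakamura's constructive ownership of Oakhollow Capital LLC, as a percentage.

By sibling attribution (R2), Ha-eun Nakamura is treated as also owning Kiran Nakamura's interest in Wildmere Textiles S.p.A, giving 70% + 26% = 96%.
By sibling attribution (R2), Ha-eun Nakamura is treated as also owning Kiran Nakamura's interest in Quarry Services GmbH, giving 17% + 9% = 26%.
By sibling attribution (R2), Ha-eun Nakamura is treated as owning Kiran Nakamura's 14% interest in Oakhollow Capital LLC.
Chain via Wildmere Textiles S.p.A. (R1): 96% × 41% = 39.36% of Oakhollow Capital LLC.
Chain via Quarry Services GmbH (R1): 26% × 42% = 10.92% of Oakhollow Capital LLC.
Direct interest in Oakhollow Capital LLC: 14%.
Aggregating (R3): 39.36% + 10.92% + 14% = 64.28%.

64.28%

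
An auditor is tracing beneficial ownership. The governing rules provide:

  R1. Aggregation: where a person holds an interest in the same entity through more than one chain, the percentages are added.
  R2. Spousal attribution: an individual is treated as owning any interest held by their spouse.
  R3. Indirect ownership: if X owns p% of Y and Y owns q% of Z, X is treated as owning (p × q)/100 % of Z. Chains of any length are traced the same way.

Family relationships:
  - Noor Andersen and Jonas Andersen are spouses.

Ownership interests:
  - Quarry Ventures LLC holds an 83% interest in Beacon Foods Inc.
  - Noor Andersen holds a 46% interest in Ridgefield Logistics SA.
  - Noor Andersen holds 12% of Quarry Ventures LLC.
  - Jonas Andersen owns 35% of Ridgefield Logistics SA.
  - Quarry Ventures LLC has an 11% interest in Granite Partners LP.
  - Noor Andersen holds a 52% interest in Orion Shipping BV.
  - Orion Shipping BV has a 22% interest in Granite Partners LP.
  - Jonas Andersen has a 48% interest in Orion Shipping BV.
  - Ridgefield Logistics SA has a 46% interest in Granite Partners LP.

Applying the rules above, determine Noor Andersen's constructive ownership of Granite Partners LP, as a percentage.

By spousal attribution (R2), Noor Andersen is treated as also owning Jonas Andersen's interest in Ridgefield Logistics SA, giving 46% + 35% = 81%.
By spousal attribution (R2), Noor Andersen is treated as also owning Jonas Andersen's interest in Orion Shipping BV, giving 52% + 48% = 100%.
Chain via Ridgefield Logistics SA (R3): 81% × 46% = 37.26% of Granite Partners LP.
Chain via Quarry Ventures LLC (R3): 12% × 11% = 1.32% of Granite Partners LP.
Chain via Orion Shipping BV (R3): 100% × 22% = 22% of Granite Partners LP.
Aggregating (R1): 37.26% + 1.32% + 22% = 60.58%.

60.58%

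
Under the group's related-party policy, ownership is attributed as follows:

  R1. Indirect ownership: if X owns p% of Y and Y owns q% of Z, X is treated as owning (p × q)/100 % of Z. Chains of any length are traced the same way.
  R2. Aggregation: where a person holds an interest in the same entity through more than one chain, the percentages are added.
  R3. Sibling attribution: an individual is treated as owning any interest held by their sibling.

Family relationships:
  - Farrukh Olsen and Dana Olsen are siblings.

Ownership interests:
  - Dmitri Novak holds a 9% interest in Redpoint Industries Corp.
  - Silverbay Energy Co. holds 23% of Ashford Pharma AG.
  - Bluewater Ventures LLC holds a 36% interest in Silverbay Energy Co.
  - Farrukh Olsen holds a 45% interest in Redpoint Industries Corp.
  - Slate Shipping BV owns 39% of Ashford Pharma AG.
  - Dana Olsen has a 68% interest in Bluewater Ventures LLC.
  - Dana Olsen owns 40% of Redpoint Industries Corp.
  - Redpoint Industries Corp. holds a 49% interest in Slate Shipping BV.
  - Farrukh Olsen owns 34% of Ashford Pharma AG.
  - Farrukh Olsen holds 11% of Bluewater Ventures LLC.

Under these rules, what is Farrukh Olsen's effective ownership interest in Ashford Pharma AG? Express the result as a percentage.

56.7847%

By sibling attribution (R3), Farrukh Olsen is treated as also owning Dana Olsen's interest in Redpoint Industries Corp, giving 45% + 40% = 85%.
By sibling attribution (R3), Farrukh Olsen is treated as also owning Dana Olsen's interest in Bluewater Ventures LLC, giving 11% + 68% = 79%.
Chain via Redpoint Industries Corp. → Slate Shipping BV (R1): 85% × 49% × 39% = 16.2435% of Ashford Pharma AG.
Chain via Bluewater Ventures LLC → Silverbay Energy Co. (R1): 79% × 36% × 23% = 6.5412% of Ashford Pharma AG.
Direct interest in Ashford Pharma AG: 34%.
Aggregating (R2): 16.2435% + 6.5412% + 34% = 56.7847%.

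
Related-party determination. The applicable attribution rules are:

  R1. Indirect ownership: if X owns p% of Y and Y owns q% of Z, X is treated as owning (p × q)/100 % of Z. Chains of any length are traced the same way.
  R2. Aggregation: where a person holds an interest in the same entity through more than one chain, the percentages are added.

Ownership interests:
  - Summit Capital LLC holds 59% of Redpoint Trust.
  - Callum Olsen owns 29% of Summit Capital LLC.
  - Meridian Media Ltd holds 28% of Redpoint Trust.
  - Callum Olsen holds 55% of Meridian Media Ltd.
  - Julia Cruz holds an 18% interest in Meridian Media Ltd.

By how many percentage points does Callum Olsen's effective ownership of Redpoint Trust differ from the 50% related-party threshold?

Chain via Meridian Media Ltd (R1): 55% × 28% = 15.4% of Redpoint Trust.
Chain via Summit Capital LLC (R1): 29% × 59% = 17.11% of Redpoint Trust.
Aggregating (R2): 15.4% + 17.11% = 32.51%.
32.51% falls short of the 50% threshold by 17.49 percentage points.

17.49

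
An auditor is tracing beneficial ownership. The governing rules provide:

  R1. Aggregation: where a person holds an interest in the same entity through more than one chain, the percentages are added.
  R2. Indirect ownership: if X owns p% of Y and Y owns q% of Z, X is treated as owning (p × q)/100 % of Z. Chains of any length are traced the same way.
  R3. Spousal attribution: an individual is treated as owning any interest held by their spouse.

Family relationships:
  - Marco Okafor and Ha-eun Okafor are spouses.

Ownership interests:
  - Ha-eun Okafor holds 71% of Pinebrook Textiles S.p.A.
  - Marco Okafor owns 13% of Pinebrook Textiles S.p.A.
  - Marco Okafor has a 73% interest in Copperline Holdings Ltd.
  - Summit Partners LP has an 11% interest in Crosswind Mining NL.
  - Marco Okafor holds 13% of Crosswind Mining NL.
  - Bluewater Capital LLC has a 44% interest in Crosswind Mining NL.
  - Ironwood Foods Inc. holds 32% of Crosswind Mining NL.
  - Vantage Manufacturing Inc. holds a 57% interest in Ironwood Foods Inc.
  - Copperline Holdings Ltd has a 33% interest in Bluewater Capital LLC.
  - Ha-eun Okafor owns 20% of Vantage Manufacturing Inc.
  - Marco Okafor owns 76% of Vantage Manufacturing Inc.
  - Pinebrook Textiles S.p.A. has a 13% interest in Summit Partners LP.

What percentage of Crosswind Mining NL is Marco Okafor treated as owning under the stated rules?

42.3112%

By spousal attribution (R3), Marco Okafor is treated as also owning Ha-eun Okafor's interest in Vantage Manufacturing Inc, giving 76% + 20% = 96%.
By spousal attribution (R3), Marco Okafor is treated as also owning Ha-eun Okafor's interest in Pinebrook Textiles S.p.A, giving 13% + 71% = 84%.
Chain via Copperline Holdings Ltd → Bluewater Capital LLC (R2): 73% × 33% × 44% = 10.5996% of Crosswind Mining NL.
Chain via Vantage Manufacturing Inc. → Ironwood Foods Inc. (R2): 96% × 57% × 32% = 17.5104% of Crosswind Mining NL.
Chain via Pinebrook Textiles S.p.A. → Summit Partners LP (R2): 84% × 13% × 11% = 1.2012% of Crosswind Mining NL.
Direct interest in Crosswind Mining NL: 13%.
Aggregating (R1): 10.5996% + 17.5104% + 1.2012% + 13% = 42.3112%.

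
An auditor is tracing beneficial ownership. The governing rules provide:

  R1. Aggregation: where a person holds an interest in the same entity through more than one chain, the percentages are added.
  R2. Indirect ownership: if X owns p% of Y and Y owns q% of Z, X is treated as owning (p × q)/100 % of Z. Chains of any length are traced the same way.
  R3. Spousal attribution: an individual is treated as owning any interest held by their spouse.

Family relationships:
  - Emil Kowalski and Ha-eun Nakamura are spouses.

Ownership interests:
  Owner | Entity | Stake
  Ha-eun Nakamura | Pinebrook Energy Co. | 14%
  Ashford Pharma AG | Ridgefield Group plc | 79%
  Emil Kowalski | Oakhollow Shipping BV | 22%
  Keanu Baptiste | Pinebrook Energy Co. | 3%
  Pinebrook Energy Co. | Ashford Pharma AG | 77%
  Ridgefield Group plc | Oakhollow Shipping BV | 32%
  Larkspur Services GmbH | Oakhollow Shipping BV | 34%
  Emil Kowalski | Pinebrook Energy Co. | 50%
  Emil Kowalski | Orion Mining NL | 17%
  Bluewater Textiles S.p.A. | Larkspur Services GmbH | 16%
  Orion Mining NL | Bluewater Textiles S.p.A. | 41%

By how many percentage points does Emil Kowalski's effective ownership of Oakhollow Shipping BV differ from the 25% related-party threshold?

By spousal attribution (R3), Emil Kowalski is treated as also owning Ha-eun Nakamura's interest in Pinebrook Energy Co, giving 50% + 14% = 64%.
Chain via Orion Mining NL → Bluewater Textiles S.p.A. → Larkspur Services GmbH (R2): 17% × 41% × 16% × 34% = 0.379168% of Oakhollow Shipping BV.
Chain via Pinebrook Energy Co. → Ashford Pharma AG → Ridgefield Group plc (R2): 64% × 77% × 79% × 32% = 12.457984% of Oakhollow Shipping BV.
Direct interest in Oakhollow Shipping BV: 22%.
Aggregating (R1): 0.379168% + 12.457984% + 22% = 34.837152%.
34.837152% exceeds the 25% threshold by 9.837152 percentage points.

9.837152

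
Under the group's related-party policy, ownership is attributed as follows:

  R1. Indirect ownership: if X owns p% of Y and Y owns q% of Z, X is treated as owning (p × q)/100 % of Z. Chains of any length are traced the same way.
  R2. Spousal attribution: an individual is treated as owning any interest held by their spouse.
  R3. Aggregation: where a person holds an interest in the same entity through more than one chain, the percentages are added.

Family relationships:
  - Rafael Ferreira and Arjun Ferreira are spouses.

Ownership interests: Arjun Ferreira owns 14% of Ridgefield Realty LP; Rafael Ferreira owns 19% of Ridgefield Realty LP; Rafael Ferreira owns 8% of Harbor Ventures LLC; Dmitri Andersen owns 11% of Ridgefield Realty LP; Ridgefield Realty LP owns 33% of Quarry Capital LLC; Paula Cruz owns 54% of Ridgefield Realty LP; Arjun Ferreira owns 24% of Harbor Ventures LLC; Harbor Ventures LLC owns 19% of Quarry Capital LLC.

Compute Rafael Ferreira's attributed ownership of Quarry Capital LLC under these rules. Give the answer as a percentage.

16.97%

By spousal attribution (R2), Rafael Ferreira is treated as also owning Arjun Ferreira's interest in Harbor Ventures LLC, giving 8% + 24% = 32%.
By spousal attribution (R2), Rafael Ferreira is treated as also owning Arjun Ferreira's interest in Ridgefield Realty LP, giving 19% + 14% = 33%.
Chain via Harbor Ventures LLC (R1): 32% × 19% = 6.08% of Quarry Capital LLC.
Chain via Ridgefield Realty LP (R1): 33% × 33% = 10.89% of Quarry Capital LLC.
Aggregating (R3): 6.08% + 10.89% = 16.97%.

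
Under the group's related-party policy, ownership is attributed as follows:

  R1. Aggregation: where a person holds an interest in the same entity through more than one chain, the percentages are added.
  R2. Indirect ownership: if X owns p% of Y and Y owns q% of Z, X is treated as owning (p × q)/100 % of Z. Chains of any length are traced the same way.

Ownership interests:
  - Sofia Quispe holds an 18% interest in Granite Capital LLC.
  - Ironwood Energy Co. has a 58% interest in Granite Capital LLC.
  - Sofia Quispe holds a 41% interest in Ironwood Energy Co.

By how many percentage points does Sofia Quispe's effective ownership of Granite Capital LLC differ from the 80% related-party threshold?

38.22

Chain via Ironwood Energy Co. (R2): 41% × 58% = 23.78% of Granite Capital LLC.
Direct interest in Granite Capital LLC: 18%.
Aggregating (R1): 23.78% + 18% = 41.78%.
41.78% falls short of the 80% threshold by 38.22 percentage points.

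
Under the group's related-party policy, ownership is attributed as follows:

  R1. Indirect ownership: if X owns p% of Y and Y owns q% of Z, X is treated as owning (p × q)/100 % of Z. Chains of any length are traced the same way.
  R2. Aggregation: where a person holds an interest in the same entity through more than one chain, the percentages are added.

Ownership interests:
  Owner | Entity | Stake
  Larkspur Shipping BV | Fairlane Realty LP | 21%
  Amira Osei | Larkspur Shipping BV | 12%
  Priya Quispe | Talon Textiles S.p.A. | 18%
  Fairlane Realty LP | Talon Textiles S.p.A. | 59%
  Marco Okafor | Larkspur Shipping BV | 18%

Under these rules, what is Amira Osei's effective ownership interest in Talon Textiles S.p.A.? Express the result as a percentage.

1.4868%

Chain via Larkspur Shipping BV → Fairlane Realty LP (R1): 12% × 21% × 59% = 1.4868% of Talon Textiles S.p.A.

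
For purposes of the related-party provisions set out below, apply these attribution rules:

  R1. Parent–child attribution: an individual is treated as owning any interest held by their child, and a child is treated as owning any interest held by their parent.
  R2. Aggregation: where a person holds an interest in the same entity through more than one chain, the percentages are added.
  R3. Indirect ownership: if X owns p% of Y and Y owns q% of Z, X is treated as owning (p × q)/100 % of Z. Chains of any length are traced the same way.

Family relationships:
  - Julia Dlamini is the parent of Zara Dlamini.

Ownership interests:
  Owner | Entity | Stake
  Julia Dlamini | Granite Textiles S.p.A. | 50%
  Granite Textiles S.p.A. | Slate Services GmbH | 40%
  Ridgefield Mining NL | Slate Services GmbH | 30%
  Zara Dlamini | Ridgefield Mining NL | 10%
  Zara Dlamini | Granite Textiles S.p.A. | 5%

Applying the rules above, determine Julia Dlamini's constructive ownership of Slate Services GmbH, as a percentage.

25%

By parent–child attribution (R1), Julia Dlamini is treated as also owning Zara Dlamini's interest in Granite Textiles S.p.A, giving 50% + 5% = 55%.
By parent–child attribution (R1), Julia Dlamini is treated as owning Zara Dlamini's 10% interest in Ridgefield Mining NL.
Chain via Granite Textiles S.p.A. (R3): 55% × 40% = 22% of Slate Services GmbH.
Chain via Ridgefield Mining NL (R3): 10% × 30% = 3% of Slate Services GmbH.
Aggregating (R2): 22% + 3% = 25%.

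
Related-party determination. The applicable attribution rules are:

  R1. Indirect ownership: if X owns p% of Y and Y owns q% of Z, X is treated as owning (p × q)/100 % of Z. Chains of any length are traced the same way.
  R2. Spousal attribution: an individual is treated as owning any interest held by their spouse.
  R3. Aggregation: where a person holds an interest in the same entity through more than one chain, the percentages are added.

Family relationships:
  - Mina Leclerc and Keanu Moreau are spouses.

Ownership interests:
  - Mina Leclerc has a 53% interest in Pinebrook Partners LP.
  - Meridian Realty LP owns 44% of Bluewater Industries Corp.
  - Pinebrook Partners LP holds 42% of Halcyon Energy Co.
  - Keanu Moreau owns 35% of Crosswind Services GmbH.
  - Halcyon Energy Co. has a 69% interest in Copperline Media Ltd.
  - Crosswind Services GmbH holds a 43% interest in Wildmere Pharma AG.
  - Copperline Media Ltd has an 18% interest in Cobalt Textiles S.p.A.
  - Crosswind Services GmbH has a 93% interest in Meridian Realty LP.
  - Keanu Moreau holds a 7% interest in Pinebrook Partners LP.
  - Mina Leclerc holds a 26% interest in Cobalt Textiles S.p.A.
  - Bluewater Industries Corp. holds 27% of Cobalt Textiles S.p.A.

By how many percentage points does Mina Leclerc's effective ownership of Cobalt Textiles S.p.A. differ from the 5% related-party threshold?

27.99678

By spousal attribution (R2), Mina Leclerc is treated as also owning Keanu Moreau's interest in Pinebrook Partners LP, giving 53% + 7% = 60%.
By spousal attribution (R2), Mina Leclerc is treated as owning Keanu Moreau's 35% interest in Crosswind Services GmbH.
Chain via Pinebrook Partners LP → Halcyon Energy Co. → Copperline Media Ltd (R1): 60% × 42% × 69% × 18% = 3.12984% of Cobalt Textiles S.p.A.
Direct interest in Cobalt Textiles S.p.A: 26%.
Chain via Crosswind Services GmbH → Meridian Realty LP → Bluewater Industries Corp. (R1): 35% × 93% × 44% × 27% = 3.86694% of Cobalt Textiles S.p.A.
Aggregating (R3): 3.12984% + 26% + 3.86694% = 32.99678%.
32.99678% exceeds the 5% threshold by 27.99678 percentage points.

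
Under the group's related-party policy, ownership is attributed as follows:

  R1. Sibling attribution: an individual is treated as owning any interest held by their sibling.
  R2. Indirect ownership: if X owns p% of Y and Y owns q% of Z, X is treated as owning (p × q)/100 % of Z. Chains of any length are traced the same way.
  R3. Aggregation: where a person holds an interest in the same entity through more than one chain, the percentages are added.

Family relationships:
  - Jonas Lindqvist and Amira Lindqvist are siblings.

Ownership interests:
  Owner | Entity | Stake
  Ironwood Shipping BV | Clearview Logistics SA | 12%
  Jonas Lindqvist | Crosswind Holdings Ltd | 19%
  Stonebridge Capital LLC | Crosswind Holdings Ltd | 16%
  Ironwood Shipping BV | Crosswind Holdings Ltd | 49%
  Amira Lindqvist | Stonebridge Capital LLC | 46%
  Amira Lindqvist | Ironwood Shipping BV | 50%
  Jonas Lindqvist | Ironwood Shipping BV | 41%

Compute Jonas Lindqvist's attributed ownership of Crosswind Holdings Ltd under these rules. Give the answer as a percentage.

By sibling attribution (R1), Jonas Lindqvist is treated as also owning Amira Lindqvist's interest in Ironwood Shipping BV, giving 41% + 50% = 91%.
By sibling attribution (R1), Jonas Lindqvist is treated as owning Amira Lindqvist's 46% interest in Stonebridge Capital LLC.
Chain via Ironwood Shipping BV (R2): 91% × 49% = 44.59% of Crosswind Holdings Ltd.
Direct interest in Crosswind Holdings Ltd: 19%.
Chain via Stonebridge Capital LLC (R2): 46% × 16% = 7.36% of Crosswind Holdings Ltd.
Aggregating (R3): 44.59% + 19% + 7.36% = 70.95%.

70.95%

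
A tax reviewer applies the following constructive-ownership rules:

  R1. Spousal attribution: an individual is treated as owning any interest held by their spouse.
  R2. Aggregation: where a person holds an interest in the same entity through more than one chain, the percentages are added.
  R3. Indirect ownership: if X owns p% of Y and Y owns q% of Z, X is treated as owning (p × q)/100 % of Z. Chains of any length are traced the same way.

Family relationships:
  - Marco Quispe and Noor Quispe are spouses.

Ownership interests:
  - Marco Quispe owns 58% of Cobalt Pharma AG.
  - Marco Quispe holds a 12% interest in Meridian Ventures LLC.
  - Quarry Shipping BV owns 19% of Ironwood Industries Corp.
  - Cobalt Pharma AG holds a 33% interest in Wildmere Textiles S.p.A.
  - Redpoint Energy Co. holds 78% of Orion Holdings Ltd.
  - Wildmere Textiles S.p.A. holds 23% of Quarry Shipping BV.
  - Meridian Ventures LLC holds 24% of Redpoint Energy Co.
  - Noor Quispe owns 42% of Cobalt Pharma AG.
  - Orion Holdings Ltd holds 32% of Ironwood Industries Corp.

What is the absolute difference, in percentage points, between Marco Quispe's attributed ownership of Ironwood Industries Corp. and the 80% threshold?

77.839052

By spousal attribution (R1), Marco Quispe is treated as also owning Noor Quispe's interest in Cobalt Pharma AG, giving 58% + 42% = 100%.
Chain via Meridian Ventures LLC → Redpoint Energy Co. → Orion Holdings Ltd (R3): 12% × 24% × 78% × 32% = 0.718848% of Ironwood Industries Corp.
Chain via Cobalt Pharma AG → Wildmere Textiles S.p.A. → Quarry Shipping BV (R3): 100% × 33% × 23% × 19% = 1.4421% of Ironwood Industries Corp.
Aggregating (R2): 0.718848% + 1.4421% = 2.160948%.
2.160948% falls short of the 80% threshold by 77.839052 percentage points.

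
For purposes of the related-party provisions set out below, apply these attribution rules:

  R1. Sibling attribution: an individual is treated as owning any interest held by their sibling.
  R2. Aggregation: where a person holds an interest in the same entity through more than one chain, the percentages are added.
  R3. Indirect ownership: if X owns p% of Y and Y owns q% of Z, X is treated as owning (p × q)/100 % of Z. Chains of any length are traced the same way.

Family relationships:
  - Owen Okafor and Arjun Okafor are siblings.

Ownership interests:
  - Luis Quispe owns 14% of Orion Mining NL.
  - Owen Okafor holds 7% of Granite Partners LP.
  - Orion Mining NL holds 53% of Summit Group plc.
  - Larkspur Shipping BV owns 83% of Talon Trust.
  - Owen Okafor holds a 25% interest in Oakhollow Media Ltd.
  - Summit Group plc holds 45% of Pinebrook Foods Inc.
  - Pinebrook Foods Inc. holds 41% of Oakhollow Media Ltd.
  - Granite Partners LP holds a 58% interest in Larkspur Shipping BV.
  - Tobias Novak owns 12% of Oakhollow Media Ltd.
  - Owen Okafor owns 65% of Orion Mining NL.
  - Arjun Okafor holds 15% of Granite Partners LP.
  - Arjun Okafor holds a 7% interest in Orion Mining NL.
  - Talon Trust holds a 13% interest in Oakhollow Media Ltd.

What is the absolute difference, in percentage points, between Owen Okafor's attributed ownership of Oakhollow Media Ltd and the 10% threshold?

23.417324

By sibling attribution (R1), Owen Okafor is treated as also owning Arjun Okafor's interest in Orion Mining NL, giving 65% + 7% = 72%.
By sibling attribution (R1), Owen Okafor is treated as also owning Arjun Okafor's interest in Granite Partners LP, giving 7% + 15% = 22%.
Chain via Orion Mining NL → Summit Group plc → Pinebrook Foods Inc. (R3): 72% × 53% × 45% × 41% = 7.04052% of Oakhollow Media Ltd.
Chain via Granite Partners LP → Larkspur Shipping BV → Talon Trust (R3): 22% × 58% × 83% × 13% = 1.376804% of Oakhollow Media Ltd.
Direct interest in Oakhollow Media Ltd: 25%.
Aggregating (R2): 7.04052% + 1.376804% + 25% = 33.417324%.
33.417324% exceeds the 10% threshold by 23.417324 percentage points.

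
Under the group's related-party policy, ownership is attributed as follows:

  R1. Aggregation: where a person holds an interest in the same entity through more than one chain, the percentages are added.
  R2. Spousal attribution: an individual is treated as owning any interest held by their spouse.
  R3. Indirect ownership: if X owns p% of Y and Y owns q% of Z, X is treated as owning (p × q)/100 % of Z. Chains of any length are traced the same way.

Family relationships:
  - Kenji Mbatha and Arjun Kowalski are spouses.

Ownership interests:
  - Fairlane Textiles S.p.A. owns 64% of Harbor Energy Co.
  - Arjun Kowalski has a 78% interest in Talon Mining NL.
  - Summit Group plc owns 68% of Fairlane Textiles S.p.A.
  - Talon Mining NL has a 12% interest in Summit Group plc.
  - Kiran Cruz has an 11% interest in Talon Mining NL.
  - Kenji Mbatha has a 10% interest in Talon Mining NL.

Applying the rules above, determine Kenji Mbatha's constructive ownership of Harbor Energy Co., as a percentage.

By spousal attribution (R2), Kenji Mbatha is treated as also owning Arjun Kowalski's interest in Talon Mining NL, giving 10% + 78% = 88%.
Chain via Talon Mining NL → Summit Group plc → Fairlane Textiles S.p.A. (R3): 88% × 12% × 68% × 64% = 4.595712% of Harbor Energy Co.

4.595712%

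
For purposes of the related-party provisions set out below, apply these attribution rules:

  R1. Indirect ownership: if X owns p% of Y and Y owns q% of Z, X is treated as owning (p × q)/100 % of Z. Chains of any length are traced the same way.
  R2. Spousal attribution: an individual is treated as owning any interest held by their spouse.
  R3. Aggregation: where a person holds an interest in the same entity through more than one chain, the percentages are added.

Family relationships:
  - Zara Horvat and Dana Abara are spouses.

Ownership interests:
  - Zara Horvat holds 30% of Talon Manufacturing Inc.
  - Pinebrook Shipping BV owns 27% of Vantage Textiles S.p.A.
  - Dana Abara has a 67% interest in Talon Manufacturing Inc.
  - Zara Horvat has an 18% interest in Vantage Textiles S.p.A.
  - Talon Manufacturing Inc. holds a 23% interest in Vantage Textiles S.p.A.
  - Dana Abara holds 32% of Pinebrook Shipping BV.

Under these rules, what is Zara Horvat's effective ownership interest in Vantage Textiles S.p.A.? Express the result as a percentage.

48.95%

By spousal attribution (R2), Zara Horvat is treated as also owning Dana Abara's interest in Talon Manufacturing Inc, giving 30% + 67% = 97%.
By spousal attribution (R2), Zara Horvat is treated as owning Dana Abara's 32% interest in Pinebrook Shipping BV.
Chain via Talon Manufacturing Inc. (R1): 97% × 23% = 22.31% of Vantage Textiles S.p.A.
Direct interest in Vantage Textiles S.p.A: 18%.
Chain via Pinebrook Shipping BV (R1): 32% × 27% = 8.64% of Vantage Textiles S.p.A.
Aggregating (R3): 22.31% + 18% + 8.64% = 48.95%.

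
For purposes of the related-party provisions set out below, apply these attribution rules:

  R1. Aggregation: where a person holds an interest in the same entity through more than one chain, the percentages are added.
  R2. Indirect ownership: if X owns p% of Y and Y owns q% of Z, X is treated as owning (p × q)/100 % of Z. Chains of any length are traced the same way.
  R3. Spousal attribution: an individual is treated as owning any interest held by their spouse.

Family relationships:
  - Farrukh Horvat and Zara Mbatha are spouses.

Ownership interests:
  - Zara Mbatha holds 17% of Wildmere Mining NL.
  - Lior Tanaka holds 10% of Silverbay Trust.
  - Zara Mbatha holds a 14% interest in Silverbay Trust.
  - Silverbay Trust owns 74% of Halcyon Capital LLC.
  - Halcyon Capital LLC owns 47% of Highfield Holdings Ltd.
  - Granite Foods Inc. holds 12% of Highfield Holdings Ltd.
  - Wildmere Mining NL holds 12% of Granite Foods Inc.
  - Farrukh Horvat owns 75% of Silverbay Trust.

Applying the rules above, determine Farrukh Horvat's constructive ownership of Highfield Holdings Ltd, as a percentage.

31.199%

By spousal attribution (R3), Farrukh Horvat is treated as also owning Zara Mbatha's interest in Silverbay Trust, giving 75% + 14% = 89%.
By spousal attribution (R3), Farrukh Horvat is treated as owning Zara Mbatha's 17% interest in Wildmere Mining NL.
Chain via Silverbay Trust → Halcyon Capital LLC (R2): 89% × 74% × 47% = 30.9542% of Highfield Holdings Ltd.
Chain via Wildmere Mining NL → Granite Foods Inc. (R2): 17% × 12% × 12% = 0.2448% of Highfield Holdings Ltd.
Aggregating (R1): 30.9542% + 0.2448% = 31.199%.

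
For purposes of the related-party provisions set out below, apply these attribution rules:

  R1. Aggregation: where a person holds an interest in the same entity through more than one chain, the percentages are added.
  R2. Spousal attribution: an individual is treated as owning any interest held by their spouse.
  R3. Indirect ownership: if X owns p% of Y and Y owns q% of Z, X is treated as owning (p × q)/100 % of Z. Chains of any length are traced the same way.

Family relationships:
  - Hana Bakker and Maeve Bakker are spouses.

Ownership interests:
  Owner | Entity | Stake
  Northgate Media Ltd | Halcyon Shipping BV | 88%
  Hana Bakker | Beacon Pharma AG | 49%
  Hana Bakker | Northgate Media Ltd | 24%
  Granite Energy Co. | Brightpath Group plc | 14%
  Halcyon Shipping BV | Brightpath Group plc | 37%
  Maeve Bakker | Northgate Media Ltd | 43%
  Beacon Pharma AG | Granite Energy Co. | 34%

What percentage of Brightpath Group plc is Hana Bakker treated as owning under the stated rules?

24.1476%

By spousal attribution (R2), Hana Bakker is treated as also owning Maeve Bakker's interest in Northgate Media Ltd, giving 24% + 43% = 67%.
Chain via Northgate Media Ltd → Halcyon Shipping BV (R3): 67% × 88% × 37% = 21.8152% of Brightpath Group plc.
Chain via Beacon Pharma AG → Granite Energy Co. (R3): 49% × 34% × 14% = 2.3324% of Brightpath Group plc.
Aggregating (R1): 21.8152% + 2.3324% = 24.1476%.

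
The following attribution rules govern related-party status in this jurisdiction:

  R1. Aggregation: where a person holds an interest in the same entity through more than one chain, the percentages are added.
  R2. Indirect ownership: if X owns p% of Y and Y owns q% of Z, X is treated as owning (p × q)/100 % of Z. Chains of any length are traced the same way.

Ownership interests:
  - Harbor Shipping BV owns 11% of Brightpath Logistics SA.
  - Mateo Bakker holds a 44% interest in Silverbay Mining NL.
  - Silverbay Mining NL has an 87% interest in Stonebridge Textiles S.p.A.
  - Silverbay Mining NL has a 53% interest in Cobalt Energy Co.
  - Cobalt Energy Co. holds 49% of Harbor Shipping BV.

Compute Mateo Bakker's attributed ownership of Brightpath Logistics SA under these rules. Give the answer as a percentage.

Chain via Silverbay Mining NL → Cobalt Energy Co. → Harbor Shipping BV (R2): 44% × 53% × 49% × 11% = 1.256948% of Brightpath Logistics SA.

1.256948%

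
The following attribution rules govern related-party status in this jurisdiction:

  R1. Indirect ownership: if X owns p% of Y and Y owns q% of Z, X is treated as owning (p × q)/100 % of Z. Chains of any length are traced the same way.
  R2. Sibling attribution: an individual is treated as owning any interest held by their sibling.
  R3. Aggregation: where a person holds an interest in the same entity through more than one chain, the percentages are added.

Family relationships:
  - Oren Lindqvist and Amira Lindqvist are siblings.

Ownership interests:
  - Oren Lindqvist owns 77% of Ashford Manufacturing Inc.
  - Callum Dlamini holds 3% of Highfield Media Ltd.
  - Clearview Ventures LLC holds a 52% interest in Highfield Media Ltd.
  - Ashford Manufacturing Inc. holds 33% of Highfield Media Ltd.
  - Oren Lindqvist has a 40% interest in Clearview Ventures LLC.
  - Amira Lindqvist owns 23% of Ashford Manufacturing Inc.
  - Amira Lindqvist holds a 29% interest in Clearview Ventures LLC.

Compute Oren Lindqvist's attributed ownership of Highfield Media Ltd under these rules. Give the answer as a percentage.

68.88%

By sibling attribution (R2), Oren Lindqvist is treated as also owning Amira Lindqvist's interest in Ashford Manufacturing Inc, giving 77% + 23% = 100%.
By sibling attribution (R2), Oren Lindqvist is treated as also owning Amira Lindqvist's interest in Clearview Ventures LLC, giving 40% + 29% = 69%.
Chain via Ashford Manufacturing Inc. (R1): 100% × 33% = 33% of Highfield Media Ltd.
Chain via Clearview Ventures LLC (R1): 69% × 52% = 35.88% of Highfield Media Ltd.
Aggregating (R3): 33% + 35.88% = 68.88%.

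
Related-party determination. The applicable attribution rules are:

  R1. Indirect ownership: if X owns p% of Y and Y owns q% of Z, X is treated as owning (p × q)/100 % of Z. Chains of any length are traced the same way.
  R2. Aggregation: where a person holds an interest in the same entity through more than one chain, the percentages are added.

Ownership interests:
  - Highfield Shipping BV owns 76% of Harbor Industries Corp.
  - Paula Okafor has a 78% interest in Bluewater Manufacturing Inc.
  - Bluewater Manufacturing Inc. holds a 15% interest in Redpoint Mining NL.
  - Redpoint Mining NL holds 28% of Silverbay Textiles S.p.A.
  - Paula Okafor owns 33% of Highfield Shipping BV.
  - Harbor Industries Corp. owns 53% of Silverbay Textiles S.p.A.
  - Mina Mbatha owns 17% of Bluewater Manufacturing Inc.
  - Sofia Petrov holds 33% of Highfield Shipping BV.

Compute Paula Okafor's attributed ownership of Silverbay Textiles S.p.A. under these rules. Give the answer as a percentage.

Chain via Highfield Shipping BV → Harbor Industries Corp. (R1): 33% × 76% × 53% = 13.2924% of Silverbay Textiles S.p.A.
Chain via Bluewater Manufacturing Inc. → Redpoint Mining NL (R1): 78% × 15% × 28% = 3.276% of Silverbay Textiles S.p.A.
Aggregating (R2): 13.2924% + 3.276% = 16.5684%.

16.5684%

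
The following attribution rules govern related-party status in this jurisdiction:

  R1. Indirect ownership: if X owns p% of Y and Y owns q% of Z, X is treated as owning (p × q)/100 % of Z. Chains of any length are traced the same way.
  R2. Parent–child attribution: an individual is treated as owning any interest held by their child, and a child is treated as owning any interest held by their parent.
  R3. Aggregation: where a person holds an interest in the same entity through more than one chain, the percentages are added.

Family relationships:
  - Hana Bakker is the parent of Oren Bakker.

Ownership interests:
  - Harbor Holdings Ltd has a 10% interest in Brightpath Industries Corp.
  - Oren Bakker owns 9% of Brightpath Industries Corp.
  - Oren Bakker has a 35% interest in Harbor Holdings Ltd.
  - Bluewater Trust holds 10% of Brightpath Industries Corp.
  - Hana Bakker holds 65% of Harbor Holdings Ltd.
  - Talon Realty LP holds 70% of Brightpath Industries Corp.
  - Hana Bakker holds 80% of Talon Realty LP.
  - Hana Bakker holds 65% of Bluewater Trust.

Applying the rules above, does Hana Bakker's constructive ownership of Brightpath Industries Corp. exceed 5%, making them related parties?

By parent–child attribution (R2), Hana Bakker is treated as also owning Oren Bakker's interest in Harbor Holdings Ltd, giving 65% + 35% = 100%.
By parent–child attribution (R2), Hana Bakker is treated as owning Oren Bakker's 9% interest in Brightpath Industries Corp.
Chain via Harbor Holdings Ltd (R1): 100% × 10% = 10% of Brightpath Industries Corp.
Chain via Talon Realty LP (R1): 80% × 70% = 56% of Brightpath Industries Corp.
Chain via Bluewater Trust (R1): 65% × 10% = 6.5% of Brightpath Industries Corp.
Direct interest in Brightpath Industries Corp: 9%.
Aggregating (R3): 10% + 56% + 6.5% + 9% = 81.5%.
81.5% exceeds the 5% threshold, so Hana is a related party to Brightpath Industries Corp.

Yes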